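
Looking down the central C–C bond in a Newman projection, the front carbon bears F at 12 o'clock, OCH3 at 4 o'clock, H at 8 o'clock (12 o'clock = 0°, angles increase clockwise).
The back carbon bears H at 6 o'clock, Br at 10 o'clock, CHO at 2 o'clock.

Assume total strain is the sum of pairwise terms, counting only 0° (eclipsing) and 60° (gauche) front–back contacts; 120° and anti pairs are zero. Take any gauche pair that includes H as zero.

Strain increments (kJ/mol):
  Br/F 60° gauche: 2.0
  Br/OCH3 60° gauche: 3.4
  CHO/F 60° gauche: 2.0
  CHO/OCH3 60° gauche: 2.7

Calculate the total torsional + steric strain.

6.7 kJ/mol

This conformer (staggered): F(0°)/Br(300°) gauche 2.0; F(0°)/CHO(60°) gauche 2.0; OCH3(120°)/CHO(60°) gauche 2.7 → 6.7 kJ/mol.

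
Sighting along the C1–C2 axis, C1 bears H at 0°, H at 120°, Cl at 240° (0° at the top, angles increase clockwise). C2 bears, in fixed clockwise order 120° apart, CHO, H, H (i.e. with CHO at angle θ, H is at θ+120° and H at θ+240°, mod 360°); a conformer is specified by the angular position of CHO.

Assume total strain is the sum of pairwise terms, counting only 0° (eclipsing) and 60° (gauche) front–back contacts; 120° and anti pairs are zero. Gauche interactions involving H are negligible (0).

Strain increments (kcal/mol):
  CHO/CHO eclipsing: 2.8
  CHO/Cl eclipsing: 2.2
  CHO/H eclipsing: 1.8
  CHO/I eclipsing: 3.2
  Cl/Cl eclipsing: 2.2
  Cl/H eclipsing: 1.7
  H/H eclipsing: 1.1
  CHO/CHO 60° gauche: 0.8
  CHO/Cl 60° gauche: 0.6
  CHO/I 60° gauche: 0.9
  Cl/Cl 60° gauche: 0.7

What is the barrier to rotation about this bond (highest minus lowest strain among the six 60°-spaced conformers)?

4.6 kcal/mol

CHO at 0° is eclipsed. H at 0° is eclipsed with CHO at 0° (1.8); H at 120° is eclipsed with H at 120° (1.1); Cl at 240° is eclipsed with H at 240° (1.7). Total 4.6 kcal/mol.
CHO at 60° (staggered): no non-H gauche contacts → 0.0 kcal/mol.
CHO at 120° is eclipsed. H at 0° is eclipsed with H at 0° (1.1); H at 120° is eclipsed with CHO at 120° (1.8); Cl at 240° is eclipsed with H at 240° (1.7). Total 4.6 kcal/mol.
CHO at 180° is staggered. Cl at 240° is gauche with CHO at 180° (0.6). Total 0.6 kcal/mol.
CHO at 240° is eclipsed. H at 0° is eclipsed with H at 0° (1.1); H at 120° is eclipsed with H at 120° (1.1); Cl at 240° is eclipsed with CHO at 240° (2.2). Total 4.4 kcal/mol.
CHO at 300° is staggered. Cl at 240° is gauche with CHO at 300° (0.6). Total 0.6 kcal/mol.
Max at 0° (4.6 kcal/mol), min at 60° (0.0 kcal/mol); barrier = 4.6 kcal/mol.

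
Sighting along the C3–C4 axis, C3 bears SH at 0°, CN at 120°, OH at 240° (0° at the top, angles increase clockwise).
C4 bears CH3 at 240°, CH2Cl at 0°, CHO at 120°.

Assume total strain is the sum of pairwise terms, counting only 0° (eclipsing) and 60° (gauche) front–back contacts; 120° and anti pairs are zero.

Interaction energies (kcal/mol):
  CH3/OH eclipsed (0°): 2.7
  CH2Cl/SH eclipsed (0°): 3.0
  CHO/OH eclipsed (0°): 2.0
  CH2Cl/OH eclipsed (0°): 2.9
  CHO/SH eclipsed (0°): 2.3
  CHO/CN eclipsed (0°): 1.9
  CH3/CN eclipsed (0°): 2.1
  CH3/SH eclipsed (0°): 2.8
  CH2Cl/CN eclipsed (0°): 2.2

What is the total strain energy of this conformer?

7.6 kcal/mol

This conformer (eclipsed): SH–CH2Cl eclipsed, CN–CHO eclipsed, OH–CH3 eclipsed; 3.0 + 1.9 + 2.7 = 7.6 kcal/mol.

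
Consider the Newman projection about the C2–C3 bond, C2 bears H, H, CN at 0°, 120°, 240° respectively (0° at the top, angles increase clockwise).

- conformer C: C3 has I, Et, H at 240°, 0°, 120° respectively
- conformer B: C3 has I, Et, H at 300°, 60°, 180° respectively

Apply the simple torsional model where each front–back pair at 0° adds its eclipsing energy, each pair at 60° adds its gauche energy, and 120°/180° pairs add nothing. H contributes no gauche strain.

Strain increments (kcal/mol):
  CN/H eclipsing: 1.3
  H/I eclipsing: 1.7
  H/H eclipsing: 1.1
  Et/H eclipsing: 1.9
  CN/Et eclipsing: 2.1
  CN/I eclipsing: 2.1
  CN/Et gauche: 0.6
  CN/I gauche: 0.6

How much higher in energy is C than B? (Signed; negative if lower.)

+4.5 kcal/mol

C (eclipsed): H–Et eclipsed, H–H eclipsed, CN–I eclipsed; 1.9 + 1.1 + 2.1 = 5.1 kcal/mol.
B (staggered): CN–I gauche; 0.6 = 0.6 kcal/mol.
E(C) − E(B) = 5.1 − 0.6 = +4.5 kcal/mol.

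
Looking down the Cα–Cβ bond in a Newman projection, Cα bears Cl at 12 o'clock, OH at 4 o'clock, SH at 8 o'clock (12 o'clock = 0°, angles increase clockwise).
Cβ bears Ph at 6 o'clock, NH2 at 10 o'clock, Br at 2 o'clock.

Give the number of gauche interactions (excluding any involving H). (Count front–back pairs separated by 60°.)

6

Non-H gauche pairs: Cl(0°)/NH2(300°); Cl(0°)/Br(60°); OH(120°)/Ph(180°); OH(120°)/Br(60°); SH(240°)/Ph(180°); SH(240°)/NH2(300°) — 6 interactions.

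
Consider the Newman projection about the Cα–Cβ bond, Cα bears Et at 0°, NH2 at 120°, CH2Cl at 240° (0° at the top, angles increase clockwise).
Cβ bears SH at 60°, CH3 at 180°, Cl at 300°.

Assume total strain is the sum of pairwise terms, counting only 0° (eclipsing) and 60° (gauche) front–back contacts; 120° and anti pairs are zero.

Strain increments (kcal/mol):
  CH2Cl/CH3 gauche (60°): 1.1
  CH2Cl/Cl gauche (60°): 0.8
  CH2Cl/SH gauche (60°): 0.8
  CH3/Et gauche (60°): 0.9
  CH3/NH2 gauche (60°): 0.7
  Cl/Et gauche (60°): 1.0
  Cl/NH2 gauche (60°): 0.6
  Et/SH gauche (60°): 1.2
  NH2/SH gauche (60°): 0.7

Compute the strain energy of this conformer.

5.5 kcal/mol

This conformer (staggered): Et(0°)/SH(60°) gauche 1.2; Et(0°)/Cl(300°) gauche 1.0; NH2(120°)/SH(60°) gauche 0.7; NH2(120°)/CH3(180°) gauche 0.7; CH2Cl(240°)/CH3(180°) gauche 1.1; CH2Cl(240°)/Cl(300°) gauche 0.8 → 5.5 kcal/mol.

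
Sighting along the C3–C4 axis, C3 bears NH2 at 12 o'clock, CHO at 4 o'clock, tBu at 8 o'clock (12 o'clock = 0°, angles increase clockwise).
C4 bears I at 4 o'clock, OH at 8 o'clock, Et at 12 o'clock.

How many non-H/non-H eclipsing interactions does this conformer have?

3

Non-H eclipsing pairs: NH2(0°)/Et(0°); CHO(120°)/I(120°); tBu(240°)/OH(240°) — 3 interactions.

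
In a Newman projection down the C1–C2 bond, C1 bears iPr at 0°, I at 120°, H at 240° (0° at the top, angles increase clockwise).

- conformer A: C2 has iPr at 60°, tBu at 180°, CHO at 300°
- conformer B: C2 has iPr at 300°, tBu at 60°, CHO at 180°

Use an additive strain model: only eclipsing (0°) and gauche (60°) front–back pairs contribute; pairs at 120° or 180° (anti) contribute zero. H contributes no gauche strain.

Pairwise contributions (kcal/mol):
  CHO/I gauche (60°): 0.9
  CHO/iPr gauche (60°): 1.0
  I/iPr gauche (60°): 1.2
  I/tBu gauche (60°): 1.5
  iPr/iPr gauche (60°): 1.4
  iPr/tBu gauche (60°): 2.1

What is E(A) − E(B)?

A (staggered): iPr(0°)/iPr(60°) gauche 1.4; iPr(0°)/CHO(300°) gauche 1.0; I(120°)/iPr(60°) gauche 1.2; I(120°)/tBu(180°) gauche 1.5 → 5.1 kcal/mol.
B (staggered): iPr(0°)/iPr(300°) gauche 1.4; iPr(0°)/tBu(60°) gauche 2.1; I(120°)/tBu(60°) gauche 1.5; I(120°)/CHO(180°) gauche 0.9 → 5.9 kcal/mol.
E(A) − E(B) = 5.1 − 5.9 = -0.8 kcal/mol.

-0.8 kcal/mol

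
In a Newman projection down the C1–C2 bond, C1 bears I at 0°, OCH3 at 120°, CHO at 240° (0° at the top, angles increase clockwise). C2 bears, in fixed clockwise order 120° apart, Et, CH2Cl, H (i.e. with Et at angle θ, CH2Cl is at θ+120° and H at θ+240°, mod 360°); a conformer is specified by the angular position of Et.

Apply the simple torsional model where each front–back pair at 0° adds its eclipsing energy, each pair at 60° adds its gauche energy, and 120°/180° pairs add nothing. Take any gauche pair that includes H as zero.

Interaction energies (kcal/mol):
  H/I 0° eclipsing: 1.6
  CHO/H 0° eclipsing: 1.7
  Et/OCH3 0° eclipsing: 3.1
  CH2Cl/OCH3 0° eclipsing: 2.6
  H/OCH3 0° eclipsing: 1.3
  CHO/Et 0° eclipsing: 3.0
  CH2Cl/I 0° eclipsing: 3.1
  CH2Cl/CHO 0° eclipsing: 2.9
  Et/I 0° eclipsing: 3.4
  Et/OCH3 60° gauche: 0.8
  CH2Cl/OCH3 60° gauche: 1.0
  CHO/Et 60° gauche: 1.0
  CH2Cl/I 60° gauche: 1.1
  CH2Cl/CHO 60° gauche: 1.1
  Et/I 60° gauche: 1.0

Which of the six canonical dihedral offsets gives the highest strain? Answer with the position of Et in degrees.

0°

Et at 0° (eclipsed): I–Et eclipsed, OCH3–CH2Cl eclipsed, CHO–H eclipsed; 3.4 + 2.6 + 1.7 = 7.7 kcal/mol.
Et at 60° (staggered): I–Et gauche, OCH3–Et gauche, OCH3–CH2Cl gauche, CHO–CH2Cl gauche; 1.0 + 0.8 + 1.0 + 1.1 = 3.9 kcal/mol.
Et at 120° (eclipsed): I–H eclipsed, OCH3–Et eclipsed, CHO–CH2Cl eclipsed; 1.6 + 3.1 + 2.9 = 7.6 kcal/mol.
Et at 180° (staggered): I–CH2Cl gauche, OCH3–Et gauche, CHO–Et gauche, CHO–CH2Cl gauche; 1.1 + 0.8 + 1.0 + 1.1 = 4.0 kcal/mol.
Et at 240° (eclipsed): I–CH2Cl eclipsed, OCH3–H eclipsed, CHO–Et eclipsed; 3.1 + 1.3 + 3.0 = 7.4 kcal/mol.
Et at 300° (staggered): I–Et gauche, I–CH2Cl gauche, OCH3–CH2Cl gauche, CHO–Et gauche; 1.0 + 1.1 + 1.0 + 1.0 = 4.1 kcal/mol.
The maximum (7.7 kcal/mol) occurs with Et at 0°.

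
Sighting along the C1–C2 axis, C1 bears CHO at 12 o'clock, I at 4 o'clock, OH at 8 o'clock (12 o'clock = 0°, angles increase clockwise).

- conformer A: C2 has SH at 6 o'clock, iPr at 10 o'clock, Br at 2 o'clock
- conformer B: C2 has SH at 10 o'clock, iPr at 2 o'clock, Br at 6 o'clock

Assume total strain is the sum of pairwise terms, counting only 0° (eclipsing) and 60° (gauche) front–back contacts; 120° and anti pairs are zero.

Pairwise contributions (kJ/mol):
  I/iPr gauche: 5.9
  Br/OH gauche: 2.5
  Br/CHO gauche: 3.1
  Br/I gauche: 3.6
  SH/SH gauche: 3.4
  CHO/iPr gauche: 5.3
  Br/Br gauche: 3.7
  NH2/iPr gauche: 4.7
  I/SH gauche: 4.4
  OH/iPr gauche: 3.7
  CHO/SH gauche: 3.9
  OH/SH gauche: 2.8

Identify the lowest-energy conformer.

A

A (staggered): CHO(0°)/iPr(300°) gauche 5.3; CHO(0°)/Br(60°) gauche 3.1; I(120°)/SH(180°) gauche 4.4; I(120°)/Br(60°) gauche 3.6; OH(240°)/SH(180°) gauche 2.8; OH(240°)/iPr(300°) gauche 3.7 → 22.9 kJ/mol.
B (staggered): CHO(0°)/SH(300°) gauche 3.9; CHO(0°)/iPr(60°) gauche 5.3; I(120°)/iPr(60°) gauche 5.9; I(120°)/Br(180°) gauche 3.6; OH(240°)/SH(300°) gauche 2.8; OH(240°)/Br(180°) gauche 2.5 → 24.0 kJ/mol.
A has the lowest total (22.9 kJ/mol).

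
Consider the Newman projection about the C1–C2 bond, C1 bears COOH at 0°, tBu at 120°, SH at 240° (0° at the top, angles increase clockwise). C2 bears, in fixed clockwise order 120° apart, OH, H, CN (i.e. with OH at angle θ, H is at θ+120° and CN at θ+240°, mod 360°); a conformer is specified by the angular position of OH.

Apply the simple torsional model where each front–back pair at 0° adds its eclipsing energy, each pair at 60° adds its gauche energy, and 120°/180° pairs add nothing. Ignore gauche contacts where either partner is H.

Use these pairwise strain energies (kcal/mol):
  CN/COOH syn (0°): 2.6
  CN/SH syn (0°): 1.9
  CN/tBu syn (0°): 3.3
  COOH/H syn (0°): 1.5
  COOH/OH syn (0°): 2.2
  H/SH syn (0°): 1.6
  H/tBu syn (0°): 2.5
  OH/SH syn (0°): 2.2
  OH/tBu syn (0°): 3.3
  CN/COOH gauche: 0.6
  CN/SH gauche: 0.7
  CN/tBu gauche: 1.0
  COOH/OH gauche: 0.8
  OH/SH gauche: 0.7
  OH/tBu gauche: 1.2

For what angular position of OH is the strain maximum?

OH at 0° (eclipsed): COOH(0°)/OH(0°) eclipsed 2.2; tBu(120°)/H(120°) eclipsed 2.5; SH(240°)/CN(240°) eclipsed 1.9 → 6.6 kcal/mol.
OH at 60° (staggered): COOH(0°)/OH(60°) gauche 0.8; COOH(0°)/CN(300°) gauche 0.6; tBu(120°)/OH(60°) gauche 1.2; SH(240°)/CN(300°) gauche 0.7 → 3.3 kcal/mol.
OH at 120° (eclipsed): COOH(0°)/CN(0°) eclipsed 2.6; tBu(120°)/OH(120°) eclipsed 3.3; SH(240°)/H(240°) eclipsed 1.6 → 7.5 kcal/mol.
OH at 180° (staggered): COOH(0°)/CN(60°) gauche 0.6; tBu(120°)/OH(180°) gauche 1.2; tBu(120°)/CN(60°) gauche 1.0; SH(240°)/OH(180°) gauche 0.7 → 3.5 kcal/mol.
OH at 240° (eclipsed): COOH(0°)/H(0°) eclipsed 1.5; tBu(120°)/CN(120°) eclipsed 3.3; SH(240°)/OH(240°) eclipsed 2.2 → 7.0 kcal/mol.
OH at 300° (staggered): COOH(0°)/OH(300°) gauche 0.8; tBu(120°)/CN(180°) gauche 1.0; SH(240°)/OH(300°) gauche 0.7; SH(240°)/CN(180°) gauche 0.7 → 3.2 kcal/mol.
The maximum (7.5 kcal/mol) occurs with OH at 120°.

120°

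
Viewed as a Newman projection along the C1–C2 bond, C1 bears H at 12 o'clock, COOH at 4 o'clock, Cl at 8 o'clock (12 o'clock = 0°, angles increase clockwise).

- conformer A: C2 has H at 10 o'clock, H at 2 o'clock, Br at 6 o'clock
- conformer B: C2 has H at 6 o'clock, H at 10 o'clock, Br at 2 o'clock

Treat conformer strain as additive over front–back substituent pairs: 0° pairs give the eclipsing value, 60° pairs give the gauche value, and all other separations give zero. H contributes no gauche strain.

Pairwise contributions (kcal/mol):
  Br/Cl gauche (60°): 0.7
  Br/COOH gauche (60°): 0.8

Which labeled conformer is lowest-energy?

A (staggered): COOH(120°)/Br(180°) gauche 0.8; Cl(240°)/Br(180°) gauche 0.7 → 1.5 kcal/mol.
B (staggered): COOH(120°)/Br(60°) gauche 0.8 → 0.8 kcal/mol.
B has the lowest total (0.8 kcal/mol).

B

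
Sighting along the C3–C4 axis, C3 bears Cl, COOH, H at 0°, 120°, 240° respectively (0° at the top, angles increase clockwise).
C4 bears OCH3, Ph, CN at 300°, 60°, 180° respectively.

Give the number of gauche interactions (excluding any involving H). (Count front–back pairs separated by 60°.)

4

Non-H gauche pairs: Cl(0°)/OCH3(300°); Cl(0°)/Ph(60°); COOH(120°)/Ph(60°); COOH(120°)/CN(180°) — 4 interactions.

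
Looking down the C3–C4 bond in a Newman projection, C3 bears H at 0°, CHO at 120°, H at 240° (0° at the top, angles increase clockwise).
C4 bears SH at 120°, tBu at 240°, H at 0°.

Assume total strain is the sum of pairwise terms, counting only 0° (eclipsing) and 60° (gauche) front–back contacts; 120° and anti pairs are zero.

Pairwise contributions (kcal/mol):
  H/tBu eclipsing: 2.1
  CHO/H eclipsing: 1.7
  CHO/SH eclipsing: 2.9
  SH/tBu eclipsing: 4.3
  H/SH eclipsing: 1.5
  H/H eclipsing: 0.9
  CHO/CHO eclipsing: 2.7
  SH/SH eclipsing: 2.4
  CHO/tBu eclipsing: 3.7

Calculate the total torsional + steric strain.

This conformer (eclipsed): H(0°)/H(0°) eclipsed 0.9; CHO(120°)/SH(120°) eclipsed 2.9; H(240°)/tBu(240°) eclipsed 2.1 → 5.9 kcal/mol.

5.9 kcal/mol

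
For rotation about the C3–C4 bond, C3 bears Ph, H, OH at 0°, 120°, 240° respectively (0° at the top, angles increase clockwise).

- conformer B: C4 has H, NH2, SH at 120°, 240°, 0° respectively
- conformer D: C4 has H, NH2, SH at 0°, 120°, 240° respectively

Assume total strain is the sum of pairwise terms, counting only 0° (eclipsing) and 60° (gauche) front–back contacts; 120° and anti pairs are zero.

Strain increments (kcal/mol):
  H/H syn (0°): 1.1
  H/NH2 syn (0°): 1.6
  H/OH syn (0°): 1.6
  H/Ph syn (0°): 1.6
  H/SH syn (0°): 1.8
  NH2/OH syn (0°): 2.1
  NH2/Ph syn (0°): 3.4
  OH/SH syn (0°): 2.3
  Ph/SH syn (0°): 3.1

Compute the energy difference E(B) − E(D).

B (eclipsed): Ph–SH eclipsed, H–H eclipsed, OH–NH2 eclipsed; 3.1 + 1.1 + 2.1 = 6.3 kcal/mol.
D (eclipsed): Ph–H eclipsed, H–NH2 eclipsed, OH–SH eclipsed; 1.6 + 1.6 + 2.3 = 5.5 kcal/mol.
E(B) − E(D) = 6.3 − 5.5 = +0.8 kcal/mol.

+0.8 kcal/mol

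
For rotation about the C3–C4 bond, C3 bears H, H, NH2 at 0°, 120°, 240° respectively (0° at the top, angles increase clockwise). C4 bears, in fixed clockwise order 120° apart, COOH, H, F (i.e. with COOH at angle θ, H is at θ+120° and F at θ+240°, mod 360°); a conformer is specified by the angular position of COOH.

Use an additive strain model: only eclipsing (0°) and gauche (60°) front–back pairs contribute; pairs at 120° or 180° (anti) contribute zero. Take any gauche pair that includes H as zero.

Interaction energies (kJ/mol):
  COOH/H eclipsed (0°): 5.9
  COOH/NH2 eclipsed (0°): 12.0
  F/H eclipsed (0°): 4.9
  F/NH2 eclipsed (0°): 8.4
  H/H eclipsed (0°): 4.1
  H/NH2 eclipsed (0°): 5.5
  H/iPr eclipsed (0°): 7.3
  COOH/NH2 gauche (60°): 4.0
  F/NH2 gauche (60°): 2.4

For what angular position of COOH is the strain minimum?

60°

COOH at 0° (eclipsed): H(0°)/COOH(0°) eclipsed 5.9; H(120°)/H(120°) eclipsed 4.1; NH2(240°)/F(240°) eclipsed 8.4 → 18.4 kJ/mol.
COOH at 60° (staggered): NH2(240°)/F(300°) gauche 2.4 → 2.4 kJ/mol.
COOH at 120° (eclipsed): H(0°)/F(0°) eclipsed 4.9; H(120°)/COOH(120°) eclipsed 5.9; NH2(240°)/H(240°) eclipsed 5.5 → 16.3 kJ/mol.
COOH at 180° (staggered): NH2(240°)/COOH(180°) gauche 4.0 → 4.0 kJ/mol.
COOH at 240° (eclipsed): H(0°)/H(0°) eclipsed 4.1; H(120°)/F(120°) eclipsed 4.9; NH2(240°)/COOH(240°) eclipsed 12.0 → 21.0 kJ/mol.
COOH at 300° (staggered): NH2(240°)/COOH(300°) gauche 4.0; NH2(240°)/F(180°) gauche 2.4 → 6.4 kJ/mol.
The minimum (2.4 kJ/mol) occurs with COOH at 60°.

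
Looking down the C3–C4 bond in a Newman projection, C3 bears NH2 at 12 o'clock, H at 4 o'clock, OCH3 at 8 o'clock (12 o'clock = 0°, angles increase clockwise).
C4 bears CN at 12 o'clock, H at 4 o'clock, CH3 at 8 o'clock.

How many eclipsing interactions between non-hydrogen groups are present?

2

Non-H eclipsing pairs: NH2(0°)/CN(0°); OCH3(240°)/CH3(240°) — 2 interactions.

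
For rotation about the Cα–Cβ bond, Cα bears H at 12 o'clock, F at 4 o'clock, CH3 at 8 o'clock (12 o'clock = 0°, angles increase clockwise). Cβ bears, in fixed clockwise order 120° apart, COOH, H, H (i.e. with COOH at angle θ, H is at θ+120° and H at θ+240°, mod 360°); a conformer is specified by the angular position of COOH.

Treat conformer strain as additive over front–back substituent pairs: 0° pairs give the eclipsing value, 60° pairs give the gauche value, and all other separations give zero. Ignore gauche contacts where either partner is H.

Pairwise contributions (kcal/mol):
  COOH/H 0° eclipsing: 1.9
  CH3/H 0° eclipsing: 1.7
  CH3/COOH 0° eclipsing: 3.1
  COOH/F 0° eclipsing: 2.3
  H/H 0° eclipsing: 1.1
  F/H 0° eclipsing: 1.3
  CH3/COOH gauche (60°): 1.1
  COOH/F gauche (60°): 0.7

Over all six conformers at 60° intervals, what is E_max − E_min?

COOH at 0° (eclipsed): H(0°)/COOH(0°) eclipsed 1.9; F(120°)/H(120°) eclipsed 1.3; CH3(240°)/H(240°) eclipsed 1.7 → 4.9 kcal/mol.
COOH at 60° (staggered): F(120°)/COOH(60°) gauche 0.7 → 0.7 kcal/mol.
COOH at 120° (eclipsed): H(0°)/H(0°) eclipsed 1.1; F(120°)/COOH(120°) eclipsed 2.3; CH3(240°)/H(240°) eclipsed 1.7 → 5.1 kcal/mol.
COOH at 180° (staggered): F(120°)/COOH(180°) gauche 0.7; CH3(240°)/COOH(180°) gauche 1.1 → 1.8 kcal/mol.
COOH at 240° (eclipsed): H(0°)/H(0°) eclipsed 1.1; F(120°)/H(120°) eclipsed 1.3; CH3(240°)/COOH(240°) eclipsed 3.1 → 5.5 kcal/mol.
COOH at 300° (staggered): CH3(240°)/COOH(300°) gauche 1.1 → 1.1 kcal/mol.
Max at 240° (5.5 kcal/mol), min at 60° (0.7 kcal/mol); barrier = 4.8 kcal/mol.

4.8 kcal/mol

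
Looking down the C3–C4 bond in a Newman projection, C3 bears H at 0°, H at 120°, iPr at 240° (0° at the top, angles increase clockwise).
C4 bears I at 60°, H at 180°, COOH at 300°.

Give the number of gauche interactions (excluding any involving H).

Non-H gauche pairs: iPr(240°)/COOH(300°) — 1 interaction.

1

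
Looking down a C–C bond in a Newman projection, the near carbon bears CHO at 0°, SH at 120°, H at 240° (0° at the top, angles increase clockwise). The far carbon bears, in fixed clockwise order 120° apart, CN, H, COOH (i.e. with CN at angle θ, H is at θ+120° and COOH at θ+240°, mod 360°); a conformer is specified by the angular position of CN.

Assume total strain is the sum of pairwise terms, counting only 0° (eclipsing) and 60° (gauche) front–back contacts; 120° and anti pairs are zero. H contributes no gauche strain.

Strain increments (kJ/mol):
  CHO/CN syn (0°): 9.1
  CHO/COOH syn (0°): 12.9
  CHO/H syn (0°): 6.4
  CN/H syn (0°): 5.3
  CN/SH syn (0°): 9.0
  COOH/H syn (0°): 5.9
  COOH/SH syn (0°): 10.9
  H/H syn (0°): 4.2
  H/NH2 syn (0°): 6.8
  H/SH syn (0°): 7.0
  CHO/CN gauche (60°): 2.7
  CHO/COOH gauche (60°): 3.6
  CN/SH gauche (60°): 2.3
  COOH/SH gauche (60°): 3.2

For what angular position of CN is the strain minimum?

CN at 0° (eclipsed): CHO–CN eclipsed, SH–H eclipsed, H–COOH eclipsed; 9.1 + 7.0 + 5.9 = 22.0 kJ/mol.
CN at 60° (staggered): CHO–CN gauche, CHO–COOH gauche, SH–CN gauche; 2.7 + 3.6 + 2.3 = 8.6 kJ/mol.
CN at 120° (eclipsed): CHO–COOH eclipsed, SH–CN eclipsed, H–H eclipsed; 12.9 + 9.0 + 4.2 = 26.1 kJ/mol.
CN at 180° (staggered): CHO–COOH gauche, SH–CN gauche, SH–COOH gauche; 3.6 + 2.3 + 3.2 = 9.1 kJ/mol.
CN at 240° (eclipsed): CHO–H eclipsed, SH–COOH eclipsed, H–CN eclipsed; 6.4 + 10.9 + 5.3 = 22.6 kJ/mol.
CN at 300° (staggered): CHO–CN gauche, SH–COOH gauche; 2.7 + 3.2 = 5.9 kJ/mol.
The minimum (5.9 kJ/mol) occurs with CN at 300°.

300°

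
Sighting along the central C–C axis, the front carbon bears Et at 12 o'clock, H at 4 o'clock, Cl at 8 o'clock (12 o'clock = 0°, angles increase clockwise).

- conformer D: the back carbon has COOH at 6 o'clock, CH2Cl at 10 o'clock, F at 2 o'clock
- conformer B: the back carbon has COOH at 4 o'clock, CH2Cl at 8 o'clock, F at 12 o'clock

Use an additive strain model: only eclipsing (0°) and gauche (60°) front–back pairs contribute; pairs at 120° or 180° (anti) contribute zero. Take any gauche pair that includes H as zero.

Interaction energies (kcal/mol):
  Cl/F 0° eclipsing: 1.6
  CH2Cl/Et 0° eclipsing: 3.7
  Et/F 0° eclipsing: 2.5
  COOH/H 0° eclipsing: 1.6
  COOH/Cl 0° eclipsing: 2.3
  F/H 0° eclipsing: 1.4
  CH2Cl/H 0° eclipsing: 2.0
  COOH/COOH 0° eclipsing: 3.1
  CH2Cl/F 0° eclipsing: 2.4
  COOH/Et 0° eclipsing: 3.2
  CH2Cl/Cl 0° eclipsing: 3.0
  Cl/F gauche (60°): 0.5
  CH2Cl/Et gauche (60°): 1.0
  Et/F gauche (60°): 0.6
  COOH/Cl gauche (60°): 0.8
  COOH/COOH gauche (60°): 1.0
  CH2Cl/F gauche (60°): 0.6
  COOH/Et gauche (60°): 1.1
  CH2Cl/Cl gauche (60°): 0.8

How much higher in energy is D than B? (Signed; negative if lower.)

D (staggered): Et–CH2Cl gauche, Et–F gauche, Cl–COOH gauche, Cl–CH2Cl gauche; 1.0 + 0.6 + 0.8 + 0.8 = 3.2 kcal/mol.
B (eclipsed): Et–F eclipsed, H–COOH eclipsed, Cl–CH2Cl eclipsed; 2.5 + 1.6 + 3.0 = 7.1 kcal/mol.
E(D) − E(B) = 3.2 − 7.1 = -3.9 kcal/mol.

-3.9 kcal/mol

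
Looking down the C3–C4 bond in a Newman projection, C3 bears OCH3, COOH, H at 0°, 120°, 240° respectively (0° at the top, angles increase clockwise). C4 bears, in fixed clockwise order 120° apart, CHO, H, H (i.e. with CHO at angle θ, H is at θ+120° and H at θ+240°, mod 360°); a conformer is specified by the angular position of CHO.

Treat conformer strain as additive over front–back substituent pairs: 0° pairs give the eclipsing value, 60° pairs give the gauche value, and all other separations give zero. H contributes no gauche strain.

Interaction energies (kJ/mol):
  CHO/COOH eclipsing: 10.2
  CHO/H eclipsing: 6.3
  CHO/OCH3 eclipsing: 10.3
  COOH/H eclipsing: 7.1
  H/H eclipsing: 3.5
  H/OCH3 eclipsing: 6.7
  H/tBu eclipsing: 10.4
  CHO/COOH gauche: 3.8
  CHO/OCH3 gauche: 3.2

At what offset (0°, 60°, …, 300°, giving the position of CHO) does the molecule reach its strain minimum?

300°

CHO at 0° (eclipsed): OCH3(0°)/CHO(0°) eclipsed 10.3; COOH(120°)/H(120°) eclipsed 7.1; H(240°)/H(240°) eclipsed 3.5 → 20.9 kJ/mol.
CHO at 60° (staggered): OCH3(0°)/CHO(60°) gauche 3.2; COOH(120°)/CHO(60°) gauche 3.8 → 7.0 kJ/mol.
CHO at 120° (eclipsed): OCH3(0°)/H(0°) eclipsed 6.7; COOH(120°)/CHO(120°) eclipsed 10.2; H(240°)/H(240°) eclipsed 3.5 → 20.4 kJ/mol.
CHO at 180° (staggered): COOH(120°)/CHO(180°) gauche 3.8 → 3.8 kJ/mol.
CHO at 240° (eclipsed): OCH3(0°)/H(0°) eclipsed 6.7; COOH(120°)/H(120°) eclipsed 7.1; H(240°)/CHO(240°) eclipsed 6.3 → 20.1 kJ/mol.
CHO at 300° (staggered): OCH3(0°)/CHO(300°) gauche 3.2 → 3.2 kJ/mol.
The minimum (3.2 kJ/mol) occurs with CHO at 300°.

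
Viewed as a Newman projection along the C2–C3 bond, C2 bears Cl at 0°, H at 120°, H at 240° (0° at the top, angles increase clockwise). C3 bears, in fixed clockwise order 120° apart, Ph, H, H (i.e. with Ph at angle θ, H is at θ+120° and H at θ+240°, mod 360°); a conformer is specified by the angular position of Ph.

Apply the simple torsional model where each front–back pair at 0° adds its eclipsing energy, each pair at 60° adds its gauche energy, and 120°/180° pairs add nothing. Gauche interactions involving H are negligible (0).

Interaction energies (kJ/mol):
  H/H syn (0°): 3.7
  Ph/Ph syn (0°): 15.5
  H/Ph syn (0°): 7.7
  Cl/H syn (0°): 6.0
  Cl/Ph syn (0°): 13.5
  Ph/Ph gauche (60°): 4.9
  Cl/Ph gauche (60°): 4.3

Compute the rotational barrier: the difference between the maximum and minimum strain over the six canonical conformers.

20.9 kJ/mol

Ph at 0° (eclipsed): Cl(0°)/Ph(0°) eclipsed 13.5; H(120°)/H(120°) eclipsed 3.7; H(240°)/H(240°) eclipsed 3.7 → 20.9 kJ/mol.
Ph at 60° (staggered): Cl(0°)/Ph(60°) gauche 4.3 → 4.3 kJ/mol.
Ph at 120° (eclipsed): Cl(0°)/H(0°) eclipsed 6.0; H(120°)/Ph(120°) eclipsed 7.7; H(240°)/H(240°) eclipsed 3.7 → 17.4 kJ/mol.
Ph at 180° (staggered): no non-H gauche contacts → 0.0 kJ/mol.
Ph at 240° (eclipsed): Cl(0°)/H(0°) eclipsed 6.0; H(120°)/H(120°) eclipsed 3.7; H(240°)/Ph(240°) eclipsed 7.7 → 17.4 kJ/mol.
Ph at 300° (staggered): Cl(0°)/Ph(300°) gauche 4.3 → 4.3 kJ/mol.
Max at 0° (20.9 kJ/mol), min at 180° (0.0 kJ/mol); barrier = 20.9 kJ/mol.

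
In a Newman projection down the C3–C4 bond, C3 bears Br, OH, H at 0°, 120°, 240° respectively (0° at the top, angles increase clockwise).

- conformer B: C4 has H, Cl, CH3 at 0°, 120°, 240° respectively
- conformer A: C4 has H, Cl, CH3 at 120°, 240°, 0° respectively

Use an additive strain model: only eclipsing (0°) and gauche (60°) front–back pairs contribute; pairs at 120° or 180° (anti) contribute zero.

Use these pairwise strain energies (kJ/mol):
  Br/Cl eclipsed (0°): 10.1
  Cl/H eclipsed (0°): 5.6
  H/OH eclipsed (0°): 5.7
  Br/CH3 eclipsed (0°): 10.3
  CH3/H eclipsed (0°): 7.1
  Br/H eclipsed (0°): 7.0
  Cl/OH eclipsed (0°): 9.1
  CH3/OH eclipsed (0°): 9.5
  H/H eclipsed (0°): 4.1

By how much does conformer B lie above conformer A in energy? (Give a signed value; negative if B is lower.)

B (eclipsed): Br–H eclipsed, OH–Cl eclipsed, H–CH3 eclipsed; 7.0 + 9.1 + 7.1 = 23.2 kJ/mol.
A (eclipsed): Br–CH3 eclipsed, OH–H eclipsed, H–Cl eclipsed; 10.3 + 5.7 + 5.6 = 21.6 kJ/mol.
E(B) − E(A) = 23.2 − 21.6 = +1.6 kJ/mol.

+1.6 kJ/mol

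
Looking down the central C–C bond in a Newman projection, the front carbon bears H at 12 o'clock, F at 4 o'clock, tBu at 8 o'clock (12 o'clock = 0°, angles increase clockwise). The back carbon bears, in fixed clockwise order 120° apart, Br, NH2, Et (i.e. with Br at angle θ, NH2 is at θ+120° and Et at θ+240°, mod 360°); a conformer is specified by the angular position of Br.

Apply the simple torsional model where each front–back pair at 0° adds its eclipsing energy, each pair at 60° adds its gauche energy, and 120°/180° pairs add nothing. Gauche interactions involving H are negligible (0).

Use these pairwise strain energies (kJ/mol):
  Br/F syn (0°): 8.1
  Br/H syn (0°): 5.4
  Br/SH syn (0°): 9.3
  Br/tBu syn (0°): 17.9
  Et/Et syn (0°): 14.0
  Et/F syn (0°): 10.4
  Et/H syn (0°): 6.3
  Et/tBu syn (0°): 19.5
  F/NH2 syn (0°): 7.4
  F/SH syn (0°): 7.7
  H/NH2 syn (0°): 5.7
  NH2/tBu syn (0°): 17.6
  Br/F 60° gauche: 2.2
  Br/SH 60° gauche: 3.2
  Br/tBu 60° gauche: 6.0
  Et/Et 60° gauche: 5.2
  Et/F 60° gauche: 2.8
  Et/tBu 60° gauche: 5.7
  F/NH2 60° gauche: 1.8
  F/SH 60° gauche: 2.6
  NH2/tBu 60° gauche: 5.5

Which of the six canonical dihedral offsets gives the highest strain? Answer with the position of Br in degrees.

Br at 0° (eclipsed): H(0°)/Br(0°) eclipsed 5.4; F(120°)/NH2(120°) eclipsed 7.4; tBu(240°)/Et(240°) eclipsed 19.5 → 32.3 kJ/mol.
Br at 60° (staggered): F(120°)/Br(60°) gauche 2.2; F(120°)/NH2(180°) gauche 1.8; tBu(240°)/NH2(180°) gauche 5.5; tBu(240°)/Et(300°) gauche 5.7 → 15.2 kJ/mol.
Br at 120° (eclipsed): H(0°)/Et(0°) eclipsed 6.3; F(120°)/Br(120°) eclipsed 8.1; tBu(240°)/NH2(240°) eclipsed 17.6 → 32.0 kJ/mol.
Br at 180° (staggered): F(120°)/Br(180°) gauche 2.2; F(120°)/Et(60°) gauche 2.8; tBu(240°)/Br(180°) gauche 6.0; tBu(240°)/NH2(300°) gauche 5.5 → 16.5 kJ/mol.
Br at 240° (eclipsed): H(0°)/NH2(0°) eclipsed 5.7; F(120°)/Et(120°) eclipsed 10.4; tBu(240°)/Br(240°) eclipsed 17.9 → 34.0 kJ/mol.
Br at 300° (staggered): F(120°)/NH2(60°) gauche 1.8; F(120°)/Et(180°) gauche 2.8; tBu(240°)/Br(300°) gauche 6.0; tBu(240°)/Et(180°) gauche 5.7 → 16.3 kJ/mol.
The maximum (34.0 kJ/mol) occurs with Br at 240°.

240°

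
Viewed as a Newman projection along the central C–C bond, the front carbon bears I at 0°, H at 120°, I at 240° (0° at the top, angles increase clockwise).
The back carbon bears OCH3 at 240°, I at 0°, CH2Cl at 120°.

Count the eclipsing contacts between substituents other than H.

Non-H eclipsing pairs: I(0°)/I(0°); I(240°)/OCH3(240°) — 2 interactions.

2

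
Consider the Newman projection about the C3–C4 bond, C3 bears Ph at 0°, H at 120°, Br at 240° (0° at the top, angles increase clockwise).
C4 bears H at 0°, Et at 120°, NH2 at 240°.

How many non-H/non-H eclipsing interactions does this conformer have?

1

Non-H eclipsing pairs: Br(240°)/NH2(240°) — 1 interaction.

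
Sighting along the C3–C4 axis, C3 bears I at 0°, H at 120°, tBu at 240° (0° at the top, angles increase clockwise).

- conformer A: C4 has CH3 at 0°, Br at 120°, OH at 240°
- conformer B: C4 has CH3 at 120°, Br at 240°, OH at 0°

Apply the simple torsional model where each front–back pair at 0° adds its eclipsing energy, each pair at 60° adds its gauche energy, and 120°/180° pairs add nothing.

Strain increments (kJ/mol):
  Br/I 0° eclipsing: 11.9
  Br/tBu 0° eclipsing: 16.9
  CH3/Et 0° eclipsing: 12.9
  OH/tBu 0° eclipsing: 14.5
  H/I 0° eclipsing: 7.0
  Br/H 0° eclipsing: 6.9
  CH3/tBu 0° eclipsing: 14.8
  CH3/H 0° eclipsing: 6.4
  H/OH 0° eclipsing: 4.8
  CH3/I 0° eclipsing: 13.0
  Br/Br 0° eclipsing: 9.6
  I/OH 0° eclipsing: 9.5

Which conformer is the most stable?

B

A (eclipsed): I(0°)/CH3(0°) eclipsed 13.0; H(120°)/Br(120°) eclipsed 6.9; tBu(240°)/OH(240°) eclipsed 14.5 → 34.4 kJ/mol.
B (eclipsed): I(0°)/OH(0°) eclipsed 9.5; H(120°)/CH3(120°) eclipsed 6.4; tBu(240°)/Br(240°) eclipsed 16.9 → 32.8 kJ/mol.
B has the lowest total (32.8 kJ/mol).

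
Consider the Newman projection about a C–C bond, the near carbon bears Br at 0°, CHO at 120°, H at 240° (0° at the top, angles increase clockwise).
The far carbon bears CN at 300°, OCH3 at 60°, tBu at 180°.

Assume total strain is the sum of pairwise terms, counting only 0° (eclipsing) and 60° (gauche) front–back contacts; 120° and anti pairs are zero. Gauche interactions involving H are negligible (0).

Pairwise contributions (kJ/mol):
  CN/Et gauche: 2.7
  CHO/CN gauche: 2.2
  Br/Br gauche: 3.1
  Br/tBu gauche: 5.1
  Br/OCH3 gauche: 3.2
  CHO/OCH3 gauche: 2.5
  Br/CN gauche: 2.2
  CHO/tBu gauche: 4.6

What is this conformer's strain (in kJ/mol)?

12.5 kJ/mol

This conformer (staggered): Br–CN gauche, Br–OCH3 gauche, CHO–OCH3 gauche, CHO–tBu gauche; 2.2 + 3.2 + 2.5 + 4.6 = 12.5 kJ/mol.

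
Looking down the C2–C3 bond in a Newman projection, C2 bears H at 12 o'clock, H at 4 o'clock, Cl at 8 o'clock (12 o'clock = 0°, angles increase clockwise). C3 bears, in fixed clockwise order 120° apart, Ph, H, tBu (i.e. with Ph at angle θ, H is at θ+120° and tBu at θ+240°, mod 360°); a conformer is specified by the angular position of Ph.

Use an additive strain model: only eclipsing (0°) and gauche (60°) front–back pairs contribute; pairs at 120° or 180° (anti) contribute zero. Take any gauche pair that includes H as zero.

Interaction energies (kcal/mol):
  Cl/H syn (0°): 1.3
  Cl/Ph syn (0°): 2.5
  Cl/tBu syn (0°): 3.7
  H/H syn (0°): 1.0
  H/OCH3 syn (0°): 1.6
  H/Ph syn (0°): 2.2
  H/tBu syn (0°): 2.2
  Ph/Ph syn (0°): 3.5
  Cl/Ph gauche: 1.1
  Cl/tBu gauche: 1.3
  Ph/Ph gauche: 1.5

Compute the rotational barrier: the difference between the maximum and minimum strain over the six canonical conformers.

Ph at 0° (eclipsed): H(0°)/Ph(0°) eclipsed 2.2; H(120°)/H(120°) eclipsed 1.0; Cl(240°)/tBu(240°) eclipsed 3.7 → 6.9 kcal/mol.
Ph at 60° (staggered): Cl(240°)/tBu(300°) gauche 1.3 → 1.3 kcal/mol.
Ph at 120° (eclipsed): H(0°)/tBu(0°) eclipsed 2.2; H(120°)/Ph(120°) eclipsed 2.2; Cl(240°)/H(240°) eclipsed 1.3 → 5.7 kcal/mol.
Ph at 180° (staggered): Cl(240°)/Ph(180°) gauche 1.1 → 1.1 kcal/mol.
Ph at 240° (eclipsed): H(0°)/H(0°) eclipsed 1.0; H(120°)/tBu(120°) eclipsed 2.2; Cl(240°)/Ph(240°) eclipsed 2.5 → 5.7 kcal/mol.
Ph at 300° (staggered): Cl(240°)/Ph(300°) gauche 1.1; Cl(240°)/tBu(180°) gauche 1.3 → 2.4 kcal/mol.
Max at 0° (6.9 kcal/mol), min at 180° (1.1 kcal/mol); barrier = 5.8 kcal/mol.

5.8 kcal/mol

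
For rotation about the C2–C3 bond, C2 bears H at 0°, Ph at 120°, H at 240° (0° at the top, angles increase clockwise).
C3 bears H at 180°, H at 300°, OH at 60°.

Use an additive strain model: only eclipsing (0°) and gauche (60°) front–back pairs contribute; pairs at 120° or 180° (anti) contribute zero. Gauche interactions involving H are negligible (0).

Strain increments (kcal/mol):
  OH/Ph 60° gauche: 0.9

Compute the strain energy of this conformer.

This conformer (staggered): Ph(120°)/OH(60°) gauche 0.9 → 0.9 kcal/mol.

0.9 kcal/mol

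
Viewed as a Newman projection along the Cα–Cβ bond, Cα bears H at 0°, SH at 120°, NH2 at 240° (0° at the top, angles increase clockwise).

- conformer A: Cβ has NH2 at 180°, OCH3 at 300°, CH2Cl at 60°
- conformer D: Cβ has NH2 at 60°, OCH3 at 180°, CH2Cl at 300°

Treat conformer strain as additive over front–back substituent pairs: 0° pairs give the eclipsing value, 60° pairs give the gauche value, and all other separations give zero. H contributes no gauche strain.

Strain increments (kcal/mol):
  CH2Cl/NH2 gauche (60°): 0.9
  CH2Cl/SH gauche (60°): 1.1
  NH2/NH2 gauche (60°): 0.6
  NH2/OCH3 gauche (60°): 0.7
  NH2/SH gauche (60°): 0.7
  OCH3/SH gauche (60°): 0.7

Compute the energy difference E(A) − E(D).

A (staggered): SH(120°)/NH2(180°) gauche 0.7; SH(120°)/CH2Cl(60°) gauche 1.1; NH2(240°)/NH2(180°) gauche 0.6; NH2(240°)/OCH3(300°) gauche 0.7 → 3.1 kcal/mol.
D (staggered): SH(120°)/NH2(60°) gauche 0.7; SH(120°)/OCH3(180°) gauche 0.7; NH2(240°)/OCH3(180°) gauche 0.7; NH2(240°)/CH2Cl(300°) gauche 0.9 → 3.0 kcal/mol.
E(A) − E(D) = 3.1 − 3.0 = +0.1 kcal/mol.

+0.1 kcal/mol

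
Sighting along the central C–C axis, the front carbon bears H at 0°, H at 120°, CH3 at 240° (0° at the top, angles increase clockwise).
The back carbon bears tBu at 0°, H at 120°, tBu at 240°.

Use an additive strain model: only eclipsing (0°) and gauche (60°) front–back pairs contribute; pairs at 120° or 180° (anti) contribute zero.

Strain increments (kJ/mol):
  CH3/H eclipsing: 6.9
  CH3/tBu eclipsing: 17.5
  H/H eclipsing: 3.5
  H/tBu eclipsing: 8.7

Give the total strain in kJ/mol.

29.7 kJ/mol

This conformer is eclipsed. H at 0° is eclipsed with tBu at 0° (8.7); H at 120° is eclipsed with H at 120° (3.5); CH3 at 240° is eclipsed with tBu at 240° (17.5). Total 29.7 kJ/mol.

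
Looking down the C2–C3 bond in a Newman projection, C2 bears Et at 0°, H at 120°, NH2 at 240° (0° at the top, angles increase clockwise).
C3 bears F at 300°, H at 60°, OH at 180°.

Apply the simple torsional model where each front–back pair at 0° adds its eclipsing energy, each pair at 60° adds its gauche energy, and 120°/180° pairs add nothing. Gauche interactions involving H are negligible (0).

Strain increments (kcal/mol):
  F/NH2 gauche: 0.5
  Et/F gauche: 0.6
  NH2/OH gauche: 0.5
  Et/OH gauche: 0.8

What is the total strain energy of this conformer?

This conformer (staggered): Et–F gauche, NH2–F gauche, NH2–OH gauche; 0.6 + 0.5 + 0.5 = 1.6 kcal/mol.

1.6 kcal/mol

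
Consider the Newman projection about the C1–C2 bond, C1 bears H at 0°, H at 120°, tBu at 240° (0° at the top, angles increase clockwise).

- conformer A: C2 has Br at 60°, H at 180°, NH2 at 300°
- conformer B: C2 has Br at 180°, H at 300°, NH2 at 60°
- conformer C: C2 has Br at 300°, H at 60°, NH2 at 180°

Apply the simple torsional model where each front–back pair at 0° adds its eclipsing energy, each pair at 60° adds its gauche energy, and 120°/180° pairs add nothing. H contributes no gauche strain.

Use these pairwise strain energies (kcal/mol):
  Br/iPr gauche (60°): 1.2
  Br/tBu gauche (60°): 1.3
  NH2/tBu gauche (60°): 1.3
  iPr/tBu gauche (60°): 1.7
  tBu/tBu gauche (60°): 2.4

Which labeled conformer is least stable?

A (staggered): tBu–NH2 gauche; 1.3 = 1.3 kcal/mol.
B (staggered): tBu–Br gauche; 1.3 = 1.3 kcal/mol.
C (staggered): tBu–Br gauche, tBu–NH2 gauche; 1.3 + 1.3 = 2.6 kcal/mol.
C has the highest total (2.6 kcal/mol).

C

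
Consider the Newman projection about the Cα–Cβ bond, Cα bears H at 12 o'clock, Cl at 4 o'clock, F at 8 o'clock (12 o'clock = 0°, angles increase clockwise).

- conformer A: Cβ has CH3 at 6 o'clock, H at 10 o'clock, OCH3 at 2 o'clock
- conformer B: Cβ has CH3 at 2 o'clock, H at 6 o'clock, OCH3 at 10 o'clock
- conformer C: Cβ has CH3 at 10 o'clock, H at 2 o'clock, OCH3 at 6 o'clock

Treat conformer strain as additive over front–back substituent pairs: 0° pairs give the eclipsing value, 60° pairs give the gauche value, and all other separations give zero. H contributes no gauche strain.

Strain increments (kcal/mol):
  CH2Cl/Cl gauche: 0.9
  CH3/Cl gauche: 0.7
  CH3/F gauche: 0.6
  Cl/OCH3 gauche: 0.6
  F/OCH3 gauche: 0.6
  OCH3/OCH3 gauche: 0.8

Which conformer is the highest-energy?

A (staggered): Cl(120°)/CH3(180°) gauche 0.7; Cl(120°)/OCH3(60°) gauche 0.6; F(240°)/CH3(180°) gauche 0.6 → 1.9 kcal/mol.
B (staggered): Cl(120°)/CH3(60°) gauche 0.7; F(240°)/OCH3(300°) gauche 0.6 → 1.3 kcal/mol.
C (staggered): Cl(120°)/OCH3(180°) gauche 0.6; F(240°)/CH3(300°) gauche 0.6; F(240°)/OCH3(180°) gauche 0.6 → 1.8 kcal/mol.
A has the highest total (1.9 kcal/mol).

A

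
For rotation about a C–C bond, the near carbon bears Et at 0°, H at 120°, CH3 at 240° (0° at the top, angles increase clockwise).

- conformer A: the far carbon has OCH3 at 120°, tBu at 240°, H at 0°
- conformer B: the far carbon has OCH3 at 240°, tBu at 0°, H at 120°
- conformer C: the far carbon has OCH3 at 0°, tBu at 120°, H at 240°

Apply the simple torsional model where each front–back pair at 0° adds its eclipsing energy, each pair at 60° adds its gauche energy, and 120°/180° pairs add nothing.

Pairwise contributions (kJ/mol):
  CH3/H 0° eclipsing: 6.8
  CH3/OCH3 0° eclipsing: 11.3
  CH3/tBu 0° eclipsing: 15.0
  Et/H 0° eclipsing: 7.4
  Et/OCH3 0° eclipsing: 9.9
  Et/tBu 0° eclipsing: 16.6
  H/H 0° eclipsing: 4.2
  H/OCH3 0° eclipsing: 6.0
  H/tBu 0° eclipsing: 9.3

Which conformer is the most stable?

A is eclipsed. Et at 0° is eclipsed with H at 0° (7.4); H at 120° is eclipsed with OCH3 at 120° (6.0); CH3 at 240° is eclipsed with tBu at 240° (15.0). Total 28.4 kJ/mol.
B is eclipsed. Et at 0° is eclipsed with tBu at 0° (16.6); H at 120° is eclipsed with H at 120° (4.2); CH3 at 240° is eclipsed with OCH3 at 240° (11.3). Total 32.1 kJ/mol.
C is eclipsed. Et at 0° is eclipsed with OCH3 at 0° (9.9); H at 120° is eclipsed with tBu at 120° (9.3); CH3 at 240° is eclipsed with H at 240° (6.8). Total 26.0 kJ/mol.
C has the lowest total (26.0 kJ/mol).

C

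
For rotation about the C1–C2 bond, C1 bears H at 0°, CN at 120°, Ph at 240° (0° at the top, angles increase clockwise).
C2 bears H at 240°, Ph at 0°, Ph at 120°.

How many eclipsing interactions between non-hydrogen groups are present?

Non-H eclipsing pairs: CN(120°)/Ph(120°) — 1 interaction.

1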